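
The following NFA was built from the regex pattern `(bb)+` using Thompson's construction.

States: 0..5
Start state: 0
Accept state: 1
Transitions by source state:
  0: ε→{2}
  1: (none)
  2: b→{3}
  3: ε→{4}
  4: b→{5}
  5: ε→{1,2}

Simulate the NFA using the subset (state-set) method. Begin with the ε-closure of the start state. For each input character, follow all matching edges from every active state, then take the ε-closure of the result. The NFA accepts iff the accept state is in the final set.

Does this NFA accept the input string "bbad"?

initial (ε-close {0}): {0,2}
'b' @ 1: {3,4}
'b' @ 2: {1,2,5}  ✓accept
'a' @ 3: {}  — state set empty
rest 'd' ignored (set empty)
final: {}; accept 1 not in set

Answer: REJECT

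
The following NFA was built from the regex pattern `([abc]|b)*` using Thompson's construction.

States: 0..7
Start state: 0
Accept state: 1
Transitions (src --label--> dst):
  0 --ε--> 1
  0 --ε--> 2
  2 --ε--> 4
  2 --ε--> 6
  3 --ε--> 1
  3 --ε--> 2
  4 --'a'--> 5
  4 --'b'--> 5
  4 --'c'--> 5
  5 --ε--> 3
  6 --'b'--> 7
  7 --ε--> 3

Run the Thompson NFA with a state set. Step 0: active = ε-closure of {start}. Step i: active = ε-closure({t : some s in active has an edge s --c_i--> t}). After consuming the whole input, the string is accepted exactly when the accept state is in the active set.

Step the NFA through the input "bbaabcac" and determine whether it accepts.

start: ε-closure({0}) = {0,1,2,4,6}
'b' @ 1: {1,2,3,4,5,6,7}  [accepting]
'b' @ 2: {1,2,3,4,5,6,7}  [accepting]
'a' @ 3: {1,2,3,4,5,6}  [accepting]
'a' @ 4: {1,2,3,4,5,6}  [accepting]
'b' @ 5: {1,2,3,4,5,6,7}  [accepting]
'c' @ 6: {1,2,3,4,5,6}  [accepting]
'a' @ 7: {1,2,3,4,5,6}  [accepting]
'c' @ 8: {1,2,3,4,5,6}  [accepting]
end set {1,2,3,4,5,6} — state 1 in

Answer: ACCEPT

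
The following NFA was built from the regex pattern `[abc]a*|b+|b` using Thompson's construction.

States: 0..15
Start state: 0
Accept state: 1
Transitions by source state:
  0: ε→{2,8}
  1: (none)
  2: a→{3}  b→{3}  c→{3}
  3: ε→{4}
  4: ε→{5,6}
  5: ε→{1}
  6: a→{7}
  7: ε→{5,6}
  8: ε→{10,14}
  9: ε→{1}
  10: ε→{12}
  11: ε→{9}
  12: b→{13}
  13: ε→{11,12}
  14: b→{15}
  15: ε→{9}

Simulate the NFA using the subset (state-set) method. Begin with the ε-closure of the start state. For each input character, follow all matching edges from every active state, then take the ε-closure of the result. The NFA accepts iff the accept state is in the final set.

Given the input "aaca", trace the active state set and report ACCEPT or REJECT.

Answer: REJECT

Trace:
start: ε-closure({0}) = {0,2,8,10,12,14}
'a' @ 1: {1,3,4,5,6}  [accepting]
'a' @ 2: {1,5,6,7}  [accepting]
'c' @ 3: {}  — state set empty
rest 'a' ignored (set empty)
after full input: {}  (accept=1 not in)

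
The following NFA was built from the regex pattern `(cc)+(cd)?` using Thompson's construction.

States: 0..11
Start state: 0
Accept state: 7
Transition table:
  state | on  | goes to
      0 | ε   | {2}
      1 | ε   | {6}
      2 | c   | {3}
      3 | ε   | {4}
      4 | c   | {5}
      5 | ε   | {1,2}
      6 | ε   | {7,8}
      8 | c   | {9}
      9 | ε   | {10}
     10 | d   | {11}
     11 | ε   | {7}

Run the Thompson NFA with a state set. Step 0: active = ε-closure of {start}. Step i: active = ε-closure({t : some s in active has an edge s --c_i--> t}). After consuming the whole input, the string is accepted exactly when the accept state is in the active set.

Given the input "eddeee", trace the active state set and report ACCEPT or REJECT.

S₀ = ε-closure({0}) = {0,2}
'e' @ 1: {}  — no active states
rest 'ddeee' ignored (set empty)
end set {} — state 7 not in

Answer: REJECT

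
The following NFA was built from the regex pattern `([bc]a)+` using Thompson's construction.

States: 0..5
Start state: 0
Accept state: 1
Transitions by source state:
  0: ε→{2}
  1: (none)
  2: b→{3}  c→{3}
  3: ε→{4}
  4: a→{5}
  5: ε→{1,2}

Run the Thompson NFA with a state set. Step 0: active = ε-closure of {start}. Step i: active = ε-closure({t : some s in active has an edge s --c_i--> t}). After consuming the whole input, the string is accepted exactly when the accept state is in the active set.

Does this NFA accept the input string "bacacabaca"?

Answer: ACCEPT

Trace:
S₀ = ε-closure({0}) = {0,2}
'b' @ 1: {3,4}
'a' @ 2: {1,2,5}  ✓accept
'c' @ 3: {3,4}
'a' @ 4: {1,2,5}  ✓accept
'c' @ 5: {3,4}
'a' @ 6: {1,2,5}  ✓accept
'b' @ 7: {3,4}
'a' @ 8: {1,2,5}  ✓accept
'c' @ 9: {3,4}
'a' @ 10: {1,2,5}  ✓accept
after full input: {1,2,5}  (accept=1 in)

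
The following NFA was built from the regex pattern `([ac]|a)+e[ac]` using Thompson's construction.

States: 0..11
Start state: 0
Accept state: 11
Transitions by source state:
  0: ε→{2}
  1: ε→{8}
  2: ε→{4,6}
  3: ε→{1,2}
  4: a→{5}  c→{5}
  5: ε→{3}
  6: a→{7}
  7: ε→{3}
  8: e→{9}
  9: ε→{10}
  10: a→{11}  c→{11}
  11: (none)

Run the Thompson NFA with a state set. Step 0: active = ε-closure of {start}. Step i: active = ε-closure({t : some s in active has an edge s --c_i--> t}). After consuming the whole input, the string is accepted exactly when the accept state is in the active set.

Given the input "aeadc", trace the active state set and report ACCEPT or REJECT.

start: ε-closure({0}) = {0,2,4,6}
'a' @ 1: {1,2,3,4,5,6,7,8}
'e' @ 2: {9,10}
'a' @ 3: {11}  ✓accept
'd' @ 4: {}  — state set empty
rest 'c' ignored (set empty)
after full input: {}  (accept=11 not in)

Answer: REJECT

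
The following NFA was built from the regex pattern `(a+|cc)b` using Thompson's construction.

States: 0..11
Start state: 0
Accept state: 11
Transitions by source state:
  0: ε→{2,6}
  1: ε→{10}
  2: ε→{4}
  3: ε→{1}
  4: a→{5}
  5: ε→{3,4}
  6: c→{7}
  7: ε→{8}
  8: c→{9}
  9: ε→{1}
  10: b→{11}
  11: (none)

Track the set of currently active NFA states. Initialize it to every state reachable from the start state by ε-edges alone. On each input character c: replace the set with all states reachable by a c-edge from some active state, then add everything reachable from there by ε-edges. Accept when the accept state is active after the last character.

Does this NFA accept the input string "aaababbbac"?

start: ε-closure({0}) = {0,2,4,6}
'a' @ 1: {1,3,4,5,10}
'a' @ 2: {1,3,4,5,10}
'a' @ 3: {1,3,4,5,10}
'b' @ 4: {11}  (accept∈set)
'a' @ 5: {}  — no active states
rest 'bbbac' ignored (set empty)
after full input: {}  (accept=11 not in)

Answer: REJECT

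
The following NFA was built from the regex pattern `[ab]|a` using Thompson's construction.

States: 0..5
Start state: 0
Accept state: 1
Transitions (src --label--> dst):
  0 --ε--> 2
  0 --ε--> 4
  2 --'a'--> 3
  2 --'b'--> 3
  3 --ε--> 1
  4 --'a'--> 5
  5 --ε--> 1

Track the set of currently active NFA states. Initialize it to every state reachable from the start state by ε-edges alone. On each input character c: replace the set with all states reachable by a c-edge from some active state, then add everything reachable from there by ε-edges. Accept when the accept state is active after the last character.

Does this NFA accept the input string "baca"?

initial (ε-close {0}): {0,2,4}
'b' @ 1: {1,3}  ✓accept
'a' @ 2: {}  — state set empty
rest 'ca' ignored (set empty)
after full input: {}  (accept=1 not in)

Answer: REJECT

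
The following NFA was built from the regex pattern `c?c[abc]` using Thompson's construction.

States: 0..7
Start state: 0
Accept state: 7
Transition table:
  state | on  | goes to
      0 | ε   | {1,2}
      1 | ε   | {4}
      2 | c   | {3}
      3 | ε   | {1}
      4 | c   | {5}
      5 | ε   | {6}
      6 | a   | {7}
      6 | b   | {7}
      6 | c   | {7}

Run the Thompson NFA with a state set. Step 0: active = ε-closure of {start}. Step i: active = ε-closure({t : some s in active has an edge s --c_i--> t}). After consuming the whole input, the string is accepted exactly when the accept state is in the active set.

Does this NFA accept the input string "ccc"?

Answer: ACCEPT

Trace:
start: ε-closure({0}) = {0,1,2,4}
'c' @ 1: {1,3,4,5,6}
'c' @ 2: {5,6,7}  ✓accept
'c' @ 3: {7}  ✓accept
end set {7} — state 7 in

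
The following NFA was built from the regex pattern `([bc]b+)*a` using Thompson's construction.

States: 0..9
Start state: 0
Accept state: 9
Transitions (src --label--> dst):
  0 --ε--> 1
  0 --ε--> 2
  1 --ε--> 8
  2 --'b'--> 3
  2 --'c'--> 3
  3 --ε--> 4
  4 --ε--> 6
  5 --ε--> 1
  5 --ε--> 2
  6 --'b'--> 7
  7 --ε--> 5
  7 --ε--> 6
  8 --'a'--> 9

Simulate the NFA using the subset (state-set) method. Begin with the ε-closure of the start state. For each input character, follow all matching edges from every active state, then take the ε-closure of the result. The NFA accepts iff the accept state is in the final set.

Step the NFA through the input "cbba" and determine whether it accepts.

Answer: ACCEPT

Trace:
initial (ε-close {0}): {0,1,2,8}
'c' @ 1: {3,4,6}
'b' @ 2: {1,2,5,6,7,8}
'b' @ 3: {1,2,3,4,5,6,7,8}
'a' @ 4: {9}  [accepting]
final: {9}; accept 9 in set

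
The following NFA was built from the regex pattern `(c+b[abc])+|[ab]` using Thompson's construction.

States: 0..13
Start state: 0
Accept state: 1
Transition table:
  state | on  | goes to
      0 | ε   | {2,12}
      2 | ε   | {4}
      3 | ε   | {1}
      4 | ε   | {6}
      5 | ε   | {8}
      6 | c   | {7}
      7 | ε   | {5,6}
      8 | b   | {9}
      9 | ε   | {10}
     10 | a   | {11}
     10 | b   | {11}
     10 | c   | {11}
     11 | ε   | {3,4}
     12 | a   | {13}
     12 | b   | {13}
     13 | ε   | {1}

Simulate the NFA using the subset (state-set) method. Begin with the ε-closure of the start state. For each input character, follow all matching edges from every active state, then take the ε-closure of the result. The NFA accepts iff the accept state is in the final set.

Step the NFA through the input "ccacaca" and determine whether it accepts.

start: ε-closure({0}) = {0,2,4,6,12}
'c' @ 1: {5,6,7,8}
'c' @ 2: {5,6,7,8}
'a' @ 3: {}  — dead — no transitions
rest 'caca' ignored (set empty)
after full input: {}  (accept=1 not in)

Answer: REJECT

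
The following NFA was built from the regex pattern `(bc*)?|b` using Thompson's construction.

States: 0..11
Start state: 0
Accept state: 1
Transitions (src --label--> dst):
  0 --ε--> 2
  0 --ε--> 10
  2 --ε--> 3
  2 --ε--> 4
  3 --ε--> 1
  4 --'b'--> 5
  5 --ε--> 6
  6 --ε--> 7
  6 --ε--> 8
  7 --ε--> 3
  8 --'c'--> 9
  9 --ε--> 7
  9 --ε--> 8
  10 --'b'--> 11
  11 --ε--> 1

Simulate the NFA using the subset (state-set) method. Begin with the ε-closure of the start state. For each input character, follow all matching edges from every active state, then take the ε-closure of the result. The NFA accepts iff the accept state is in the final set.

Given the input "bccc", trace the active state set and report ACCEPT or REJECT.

S₀ = ε-closure({0}) = {0,1,2,3,4,10}
'b' @ 1: {1,3,5,6,7,8,11}  ✓accept
'c' @ 2: {1,3,7,8,9}  ✓accept
'c' @ 3: {1,3,7,8,9}  ✓accept
'c' @ 4: {1,3,7,8,9}  ✓accept
after full input: {1,3,7,8,9}  (accept=1 in)

Answer: ACCEPT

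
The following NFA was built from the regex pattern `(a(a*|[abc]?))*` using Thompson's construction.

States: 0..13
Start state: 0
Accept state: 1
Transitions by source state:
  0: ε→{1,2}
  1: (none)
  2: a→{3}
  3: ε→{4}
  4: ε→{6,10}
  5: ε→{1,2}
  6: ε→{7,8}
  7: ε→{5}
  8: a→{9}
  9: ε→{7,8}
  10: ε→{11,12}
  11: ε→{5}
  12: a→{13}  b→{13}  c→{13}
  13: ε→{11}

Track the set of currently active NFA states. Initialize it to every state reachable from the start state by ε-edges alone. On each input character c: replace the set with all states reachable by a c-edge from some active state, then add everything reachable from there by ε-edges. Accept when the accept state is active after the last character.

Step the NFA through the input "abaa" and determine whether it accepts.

Answer: ACCEPT

Trace:
start: ε-closure({0}) = {0,1,2}
'a' @ 1: {1,2,3,4,5,6,7,8,10,11,12}  (accept∈set)
'b' @ 2: {1,2,5,11,13}  (accept∈set)
'a' @ 3: {1,2,3,4,5,6,7,8,10,11,12}  (accept∈set)
'a' @ 4: {1,2,3,4,5,6,7,8,9,10,11,12,13}  (accept∈set)
final: {1,2,3,4,5,6,7,8,9,10,11,12,13}; accept 1 in set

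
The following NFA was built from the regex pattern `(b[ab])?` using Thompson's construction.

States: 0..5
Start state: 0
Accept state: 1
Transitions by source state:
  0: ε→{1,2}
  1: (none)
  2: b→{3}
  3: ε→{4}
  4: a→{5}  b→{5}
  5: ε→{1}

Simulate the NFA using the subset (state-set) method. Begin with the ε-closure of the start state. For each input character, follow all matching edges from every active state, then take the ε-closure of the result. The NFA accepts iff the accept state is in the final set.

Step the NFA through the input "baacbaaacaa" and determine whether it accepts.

initial (ε-close {0}): {0,1,2}
'b' @ 1: {3,4}
'a' @ 2: {1,5}  [accepting]
'a' @ 3: {}  — state set empty
rest 'cbaaacaa' ignored (set empty)
end set {} — state 1 not in

Answer: REJECT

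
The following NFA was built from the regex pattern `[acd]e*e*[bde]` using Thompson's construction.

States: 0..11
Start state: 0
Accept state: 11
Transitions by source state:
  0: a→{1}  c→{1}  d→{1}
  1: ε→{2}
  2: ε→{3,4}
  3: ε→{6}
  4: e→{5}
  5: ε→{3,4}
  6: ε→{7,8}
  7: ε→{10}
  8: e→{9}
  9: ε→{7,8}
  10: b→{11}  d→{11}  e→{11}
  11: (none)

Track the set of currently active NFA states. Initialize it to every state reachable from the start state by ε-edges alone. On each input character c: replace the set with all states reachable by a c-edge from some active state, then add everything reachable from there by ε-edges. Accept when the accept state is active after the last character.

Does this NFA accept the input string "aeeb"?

Answer: ACCEPT

Derivation:
start: ε-closure({0}) = {0}
'a' @ 1: {1,2,3,4,6,7,8,10}
'e' @ 2: {3,4,5,6,7,8,9,10,11}  ✓accept
'e' @ 3: {3,4,5,6,7,8,9,10,11}  ✓accept
'b' @ 4: {11}  ✓accept
final: {11}; accept 11 in set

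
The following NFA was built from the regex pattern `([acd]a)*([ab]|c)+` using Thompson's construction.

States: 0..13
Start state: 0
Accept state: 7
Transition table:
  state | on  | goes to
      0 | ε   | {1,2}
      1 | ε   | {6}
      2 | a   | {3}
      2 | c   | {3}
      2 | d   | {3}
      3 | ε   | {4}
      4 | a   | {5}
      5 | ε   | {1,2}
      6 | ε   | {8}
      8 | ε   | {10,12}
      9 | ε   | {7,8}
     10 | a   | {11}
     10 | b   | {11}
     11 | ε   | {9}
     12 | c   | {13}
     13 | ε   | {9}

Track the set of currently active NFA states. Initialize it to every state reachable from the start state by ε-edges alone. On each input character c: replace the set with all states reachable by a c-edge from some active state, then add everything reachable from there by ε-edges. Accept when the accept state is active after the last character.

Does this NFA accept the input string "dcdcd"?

S₀ = ε-closure({0}) = {0,1,2,6,8,10,12}
'd' @ 1: {3,4}
'c' @ 2: {}  — state set empty
rest 'dcd' ignored (set empty)
final: {}; accept 7 not in set

Answer: REJECT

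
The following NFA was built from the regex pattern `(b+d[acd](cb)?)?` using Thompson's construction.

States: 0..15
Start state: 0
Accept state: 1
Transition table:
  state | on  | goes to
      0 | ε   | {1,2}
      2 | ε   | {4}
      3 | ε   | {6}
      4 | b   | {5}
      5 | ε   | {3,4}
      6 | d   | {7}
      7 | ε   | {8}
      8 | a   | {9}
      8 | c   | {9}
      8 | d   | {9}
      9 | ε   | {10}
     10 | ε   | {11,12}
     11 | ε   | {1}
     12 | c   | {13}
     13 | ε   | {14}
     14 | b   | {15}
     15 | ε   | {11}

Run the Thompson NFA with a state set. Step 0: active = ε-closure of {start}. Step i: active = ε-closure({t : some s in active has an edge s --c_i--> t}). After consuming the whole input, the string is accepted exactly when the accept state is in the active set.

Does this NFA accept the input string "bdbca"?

Answer: REJECT

Steps:
start: ε-closure({0}) = {0,1,2,4}
'b' @ 1: {3,4,5,6}
'd' @ 2: {7,8}
'b' @ 3: {}  — dead — no transitions
rest 'ca' ignored (set empty)
after full input: {}  (accept=1 not in)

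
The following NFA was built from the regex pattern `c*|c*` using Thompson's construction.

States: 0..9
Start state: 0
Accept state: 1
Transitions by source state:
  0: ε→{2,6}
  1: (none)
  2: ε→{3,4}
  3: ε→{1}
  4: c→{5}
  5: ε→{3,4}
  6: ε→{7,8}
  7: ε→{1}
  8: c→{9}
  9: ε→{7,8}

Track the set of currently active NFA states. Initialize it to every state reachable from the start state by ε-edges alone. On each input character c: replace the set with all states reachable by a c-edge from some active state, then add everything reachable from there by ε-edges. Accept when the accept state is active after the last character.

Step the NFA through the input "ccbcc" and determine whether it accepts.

Answer: REJECT

Steps:
S₀ = ε-closure({0}) = {0,1,2,3,4,6,7,8}
'c' @ 1: {1,3,4,5,7,8,9}  (accept∈set)
'c' @ 2: {1,3,4,5,7,8,9}  (accept∈set)
'b' @ 3: {}  — no active states
rest 'cc' ignored (set empty)
after full input: {}  (accept=1 not in)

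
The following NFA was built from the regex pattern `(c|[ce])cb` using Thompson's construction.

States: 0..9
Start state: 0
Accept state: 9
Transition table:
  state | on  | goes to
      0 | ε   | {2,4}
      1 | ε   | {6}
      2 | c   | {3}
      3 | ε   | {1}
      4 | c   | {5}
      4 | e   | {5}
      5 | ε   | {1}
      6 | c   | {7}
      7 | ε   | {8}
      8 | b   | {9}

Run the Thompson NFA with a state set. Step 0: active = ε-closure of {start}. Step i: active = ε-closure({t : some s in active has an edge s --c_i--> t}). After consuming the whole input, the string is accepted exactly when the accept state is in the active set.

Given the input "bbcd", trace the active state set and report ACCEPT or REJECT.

initial (ε-close {0}): {0,2,4}
'b' @ 1: {}  — state set empty
rest 'bcd' ignored (set empty)
final: {}; accept 9 not in set

Answer: REJECT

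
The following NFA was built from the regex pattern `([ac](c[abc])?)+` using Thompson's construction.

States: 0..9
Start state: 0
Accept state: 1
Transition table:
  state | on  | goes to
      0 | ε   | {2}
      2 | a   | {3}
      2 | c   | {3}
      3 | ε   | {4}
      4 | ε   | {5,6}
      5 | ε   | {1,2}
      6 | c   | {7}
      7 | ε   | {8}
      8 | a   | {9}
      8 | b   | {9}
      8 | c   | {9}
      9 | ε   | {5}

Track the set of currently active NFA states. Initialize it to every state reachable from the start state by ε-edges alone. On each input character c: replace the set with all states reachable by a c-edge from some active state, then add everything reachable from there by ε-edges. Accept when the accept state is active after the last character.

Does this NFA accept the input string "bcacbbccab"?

Answer: REJECT

Trace:
S₀ = ε-closure({0}) = {0,2}
'b' @ 1: {}  — no active states
rest 'cacbbccab' ignored (set empty)
after full input: {}  (accept=1 not in)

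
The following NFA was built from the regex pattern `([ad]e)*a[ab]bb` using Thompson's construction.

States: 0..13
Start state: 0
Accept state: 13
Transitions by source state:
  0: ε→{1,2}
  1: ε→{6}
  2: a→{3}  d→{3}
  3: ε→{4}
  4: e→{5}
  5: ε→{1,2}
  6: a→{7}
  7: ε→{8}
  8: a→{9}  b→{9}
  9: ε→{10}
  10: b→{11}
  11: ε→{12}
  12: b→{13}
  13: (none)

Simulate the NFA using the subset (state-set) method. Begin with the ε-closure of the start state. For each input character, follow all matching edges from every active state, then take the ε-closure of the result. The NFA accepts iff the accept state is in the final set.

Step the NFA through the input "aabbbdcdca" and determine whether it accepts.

S₀ = ε-closure({0}) = {0,1,2,6}
'a' @ 1: {3,4,7,8}
'a' @ 2: {9,10}
'b' @ 3: {11,12}
'b' @ 4: {13}  ✓accept
'b' @ 5: {}  — state set empty
rest 'dcdca' ignored (set empty)
final: {}; accept 13 not in set

Answer: REJECT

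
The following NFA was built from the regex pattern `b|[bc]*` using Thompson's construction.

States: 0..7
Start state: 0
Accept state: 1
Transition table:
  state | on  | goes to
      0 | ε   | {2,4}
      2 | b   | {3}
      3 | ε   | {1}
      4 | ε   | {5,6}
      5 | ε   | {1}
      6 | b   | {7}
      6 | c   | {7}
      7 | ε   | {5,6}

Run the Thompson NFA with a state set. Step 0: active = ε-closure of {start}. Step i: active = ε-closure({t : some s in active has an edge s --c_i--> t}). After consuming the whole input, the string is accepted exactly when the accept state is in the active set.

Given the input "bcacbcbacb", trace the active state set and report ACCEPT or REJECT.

start: ε-closure({0}) = {0,1,2,4,5,6}
'b' @ 1: {1,3,5,6,7}  [accepting]
'c' @ 2: {1,5,6,7}  [accepting]
'a' @ 3: {}  — dead — no transitions
rest 'cbcbacb' ignored (set empty)
final: {}; accept 1 not in set

Answer: REJECT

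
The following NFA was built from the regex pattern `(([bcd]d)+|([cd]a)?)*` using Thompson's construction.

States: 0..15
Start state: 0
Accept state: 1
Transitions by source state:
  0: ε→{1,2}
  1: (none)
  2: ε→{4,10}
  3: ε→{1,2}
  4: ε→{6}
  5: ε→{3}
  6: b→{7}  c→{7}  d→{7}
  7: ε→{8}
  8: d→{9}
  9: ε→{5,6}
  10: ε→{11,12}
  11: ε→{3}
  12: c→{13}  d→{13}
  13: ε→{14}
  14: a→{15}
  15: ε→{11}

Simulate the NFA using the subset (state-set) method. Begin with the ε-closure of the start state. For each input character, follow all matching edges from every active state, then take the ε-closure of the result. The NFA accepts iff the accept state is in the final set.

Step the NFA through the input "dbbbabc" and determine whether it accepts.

start: ε-closure({0}) = {0,1,2,3,4,6,10,11,12}
'd' @ 1: {7,8,13,14}
'b' @ 2: {}  — state set empty
rest 'bbabc' ignored (set empty)
end set {} — state 1 not in

Answer: REJECT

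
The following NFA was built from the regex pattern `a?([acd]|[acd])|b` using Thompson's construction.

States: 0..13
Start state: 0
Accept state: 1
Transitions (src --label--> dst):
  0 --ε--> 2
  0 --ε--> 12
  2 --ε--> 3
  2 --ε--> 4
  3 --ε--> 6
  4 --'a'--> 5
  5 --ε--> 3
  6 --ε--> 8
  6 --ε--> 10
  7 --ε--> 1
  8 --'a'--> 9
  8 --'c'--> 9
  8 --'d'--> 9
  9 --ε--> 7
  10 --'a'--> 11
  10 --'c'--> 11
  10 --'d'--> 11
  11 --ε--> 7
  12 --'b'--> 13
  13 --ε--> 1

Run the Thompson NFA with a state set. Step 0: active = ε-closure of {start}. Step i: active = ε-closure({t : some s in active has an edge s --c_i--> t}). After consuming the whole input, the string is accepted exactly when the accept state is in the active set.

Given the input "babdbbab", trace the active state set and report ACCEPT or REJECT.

start: ε-closure({0}) = {0,2,3,4,6,8,10,12}
'b' @ 1: {1,13}  (accept∈set)
'a' @ 2: {}  — no active states
rest 'bdbbab' ignored (set empty)
final: {}; accept 1 not in set

Answer: REJECT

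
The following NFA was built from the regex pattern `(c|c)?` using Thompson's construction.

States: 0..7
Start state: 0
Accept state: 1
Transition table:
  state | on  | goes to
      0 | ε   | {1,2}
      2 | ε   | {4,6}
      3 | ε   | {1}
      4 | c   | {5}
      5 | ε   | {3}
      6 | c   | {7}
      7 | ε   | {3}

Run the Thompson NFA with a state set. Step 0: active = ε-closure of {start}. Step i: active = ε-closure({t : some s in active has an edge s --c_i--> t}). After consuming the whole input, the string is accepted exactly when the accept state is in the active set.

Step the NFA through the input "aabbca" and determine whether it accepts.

Answer: REJECT

Steps:
S₀ = ε-closure({0}) = {0,1,2,4,6}
'a' @ 1: {}  — no active states
rest 'abbca' ignored (set empty)
final: {}; accept 1 not in set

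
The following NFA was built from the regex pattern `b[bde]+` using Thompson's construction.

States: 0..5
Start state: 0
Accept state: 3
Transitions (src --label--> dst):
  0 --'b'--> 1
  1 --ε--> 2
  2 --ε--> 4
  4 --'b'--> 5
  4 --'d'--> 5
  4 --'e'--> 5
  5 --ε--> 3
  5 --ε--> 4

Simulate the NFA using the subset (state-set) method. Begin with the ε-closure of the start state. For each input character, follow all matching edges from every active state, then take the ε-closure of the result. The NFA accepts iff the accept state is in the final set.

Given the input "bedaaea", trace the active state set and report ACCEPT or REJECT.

Answer: REJECT

Derivation:
S₀ = ε-closure({0}) = {0}
'b' @ 1: {1,2,4}
'e' @ 2: {3,4,5}  (accept∈set)
'd' @ 3: {3,4,5}  (accept∈set)
'a' @ 4: {}  — dead — no transitions
rest 'aea' ignored (set empty)
final: {}; accept 3 not in set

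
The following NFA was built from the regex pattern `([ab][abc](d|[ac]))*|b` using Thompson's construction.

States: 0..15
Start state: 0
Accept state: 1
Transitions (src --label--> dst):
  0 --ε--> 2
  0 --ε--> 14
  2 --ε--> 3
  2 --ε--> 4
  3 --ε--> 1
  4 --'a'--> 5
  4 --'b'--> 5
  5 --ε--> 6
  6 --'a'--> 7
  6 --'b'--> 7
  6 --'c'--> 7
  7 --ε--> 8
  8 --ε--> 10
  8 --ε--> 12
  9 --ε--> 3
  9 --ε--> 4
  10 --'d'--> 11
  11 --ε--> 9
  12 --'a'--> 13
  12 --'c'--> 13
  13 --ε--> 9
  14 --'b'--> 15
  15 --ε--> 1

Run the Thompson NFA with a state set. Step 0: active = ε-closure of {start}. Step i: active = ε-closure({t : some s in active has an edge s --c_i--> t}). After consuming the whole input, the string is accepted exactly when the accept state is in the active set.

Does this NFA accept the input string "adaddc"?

start: ε-closure({0}) = {0,1,2,3,4,14}
'a' @ 1: {5,6}
'd' @ 2: {}  — no active states
rest 'addc' ignored (set empty)
final: {}; accept 1 not in set

Answer: REJECT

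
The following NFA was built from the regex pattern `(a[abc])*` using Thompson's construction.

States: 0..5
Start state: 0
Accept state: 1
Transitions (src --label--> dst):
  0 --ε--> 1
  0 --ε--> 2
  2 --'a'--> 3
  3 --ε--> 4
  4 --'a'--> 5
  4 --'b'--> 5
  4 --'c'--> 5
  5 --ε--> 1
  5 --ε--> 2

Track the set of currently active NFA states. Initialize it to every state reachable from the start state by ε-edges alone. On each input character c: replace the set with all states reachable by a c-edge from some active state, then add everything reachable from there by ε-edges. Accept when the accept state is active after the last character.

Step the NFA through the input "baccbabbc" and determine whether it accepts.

Answer: REJECT

Derivation:
S₀ = ε-closure({0}) = {0,1,2}
'b' @ 1: {}  — no active states
rest 'accbabbc' ignored (set empty)
after full input: {}  (accept=1 not in)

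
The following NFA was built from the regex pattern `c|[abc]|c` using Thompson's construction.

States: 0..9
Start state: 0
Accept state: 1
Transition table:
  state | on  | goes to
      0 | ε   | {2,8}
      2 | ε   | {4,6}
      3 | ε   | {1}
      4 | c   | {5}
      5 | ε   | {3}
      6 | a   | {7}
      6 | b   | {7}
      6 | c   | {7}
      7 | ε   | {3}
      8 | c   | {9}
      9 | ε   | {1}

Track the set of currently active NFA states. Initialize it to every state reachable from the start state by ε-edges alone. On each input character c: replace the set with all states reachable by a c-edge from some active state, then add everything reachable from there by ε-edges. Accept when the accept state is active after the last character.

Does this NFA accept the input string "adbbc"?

S₀ = ε-closure({0}) = {0,2,4,6,8}
'a' @ 1: {1,3,7}  [accepting]
'd' @ 2: {}  — state set empty
rest 'bbc' ignored (set empty)
after full input: {}  (accept=1 not in)

Answer: REJECT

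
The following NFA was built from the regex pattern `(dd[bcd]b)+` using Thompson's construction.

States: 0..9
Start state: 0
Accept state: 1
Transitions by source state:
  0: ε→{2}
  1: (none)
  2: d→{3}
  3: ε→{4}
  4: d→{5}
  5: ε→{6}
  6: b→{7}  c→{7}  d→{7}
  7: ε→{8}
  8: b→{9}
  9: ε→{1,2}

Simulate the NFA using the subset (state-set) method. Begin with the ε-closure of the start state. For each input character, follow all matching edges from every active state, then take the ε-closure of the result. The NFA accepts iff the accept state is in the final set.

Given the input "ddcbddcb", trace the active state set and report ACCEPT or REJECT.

start: ε-closure({0}) = {0,2}
'd' @ 1: {3,4}
'd' @ 2: {5,6}
'c' @ 3: {7,8}
'b' @ 4: {1,2,9}  ✓accept
'd' @ 5: {3,4}
'd' @ 6: {5,6}
'c' @ 7: {7,8}
'b' @ 8: {1,2,9}  ✓accept
after full input: {1,2,9}  (accept=1 in)

Answer: ACCEPT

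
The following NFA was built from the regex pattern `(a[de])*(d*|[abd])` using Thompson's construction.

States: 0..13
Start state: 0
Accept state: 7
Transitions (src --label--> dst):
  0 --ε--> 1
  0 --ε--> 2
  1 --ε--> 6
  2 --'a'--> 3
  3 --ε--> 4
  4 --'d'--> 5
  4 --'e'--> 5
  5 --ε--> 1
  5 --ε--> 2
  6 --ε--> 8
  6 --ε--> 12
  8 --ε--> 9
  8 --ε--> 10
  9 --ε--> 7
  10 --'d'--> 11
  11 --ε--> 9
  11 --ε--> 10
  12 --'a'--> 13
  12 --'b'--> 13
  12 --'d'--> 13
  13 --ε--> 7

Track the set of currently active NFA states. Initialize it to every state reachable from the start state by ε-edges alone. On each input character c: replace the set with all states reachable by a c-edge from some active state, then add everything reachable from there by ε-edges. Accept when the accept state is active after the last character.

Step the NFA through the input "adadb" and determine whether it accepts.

Answer: ACCEPT

Derivation:
S₀ = ε-closure({0}) = {0,1,2,6,7,8,9,10,12}
'a' @ 1: {3,4,7,13}  ✓accept
'd' @ 2: {1,2,5,6,7,8,9,10,12}  ✓accept
'a' @ 3: {3,4,7,13}  ✓accept
'd' @ 4: {1,2,5,6,7,8,9,10,12}  ✓accept
'b' @ 5: {7,13}  ✓accept
final: {7,13}; accept 7 in set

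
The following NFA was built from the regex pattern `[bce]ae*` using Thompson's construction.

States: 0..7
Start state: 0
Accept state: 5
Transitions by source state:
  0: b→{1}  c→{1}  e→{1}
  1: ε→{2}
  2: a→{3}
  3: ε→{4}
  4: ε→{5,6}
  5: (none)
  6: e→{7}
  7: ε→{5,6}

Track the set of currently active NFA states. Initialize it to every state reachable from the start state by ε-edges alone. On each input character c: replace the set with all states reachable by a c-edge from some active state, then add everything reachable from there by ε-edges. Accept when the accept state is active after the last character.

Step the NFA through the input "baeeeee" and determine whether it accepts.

Answer: ACCEPT

Derivation:
S₀ = ε-closure({0}) = {0}
'b' @ 1: {1,2}
'a' @ 2: {3,4,5,6}  (accept∈set)
'e' @ 3: {5,6,7}  (accept∈set)
'e' @ 4: {5,6,7}  (accept∈set)
'e' @ 5: {5,6,7}  (accept∈set)
'e' @ 6: {5,6,7}  (accept∈set)
'e' @ 7: {5,6,7}  (accept∈set)
after full input: {5,6,7}  (accept=5 in)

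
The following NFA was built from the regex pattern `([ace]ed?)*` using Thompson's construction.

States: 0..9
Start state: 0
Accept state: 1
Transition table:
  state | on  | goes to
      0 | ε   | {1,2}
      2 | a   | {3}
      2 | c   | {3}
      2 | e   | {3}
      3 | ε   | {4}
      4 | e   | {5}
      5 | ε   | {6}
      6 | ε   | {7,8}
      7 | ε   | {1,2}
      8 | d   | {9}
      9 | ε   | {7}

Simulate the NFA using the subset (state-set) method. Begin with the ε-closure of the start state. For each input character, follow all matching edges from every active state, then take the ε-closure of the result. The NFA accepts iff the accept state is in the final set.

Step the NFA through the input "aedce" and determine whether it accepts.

Answer: ACCEPT

Trace:
start: ε-closure({0}) = {0,1,2}
'a' @ 1: {3,4}
'e' @ 2: {1,2,5,6,7,8}  ✓accept
'd' @ 3: {1,2,7,9}  ✓accept
'c' @ 4: {3,4}
'e' @ 5: {1,2,5,6,7,8}  ✓accept
final: {1,2,5,6,7,8}; accept 1 in set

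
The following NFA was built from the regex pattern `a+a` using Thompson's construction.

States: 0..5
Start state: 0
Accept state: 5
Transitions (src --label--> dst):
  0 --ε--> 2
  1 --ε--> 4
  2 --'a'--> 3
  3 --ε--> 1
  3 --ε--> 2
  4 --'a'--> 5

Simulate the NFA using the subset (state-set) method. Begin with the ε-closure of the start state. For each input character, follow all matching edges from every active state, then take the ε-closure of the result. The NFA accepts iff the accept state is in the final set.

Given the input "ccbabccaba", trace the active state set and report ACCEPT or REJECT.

Answer: REJECT

Derivation:
S₀ = ε-closure({0}) = {0,2}
'c' @ 1: {}  — dead — no transitions
rest 'cbabccaba' ignored (set empty)
after full input: {}  (accept=5 not in)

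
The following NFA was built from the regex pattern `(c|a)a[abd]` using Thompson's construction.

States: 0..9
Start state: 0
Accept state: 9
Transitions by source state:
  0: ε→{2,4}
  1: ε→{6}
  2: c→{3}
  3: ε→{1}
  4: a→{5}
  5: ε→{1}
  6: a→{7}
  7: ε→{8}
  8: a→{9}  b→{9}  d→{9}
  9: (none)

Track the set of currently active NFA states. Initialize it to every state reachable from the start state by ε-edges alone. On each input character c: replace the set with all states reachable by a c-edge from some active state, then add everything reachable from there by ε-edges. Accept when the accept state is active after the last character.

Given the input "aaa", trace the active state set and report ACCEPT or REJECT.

S₀ = ε-closure({0}) = {0,2,4}
'a' @ 1: {1,5,6}
'a' @ 2: {7,8}
'a' @ 3: {9}  (accept∈set)
end set {9} — state 9 in

Answer: ACCEPT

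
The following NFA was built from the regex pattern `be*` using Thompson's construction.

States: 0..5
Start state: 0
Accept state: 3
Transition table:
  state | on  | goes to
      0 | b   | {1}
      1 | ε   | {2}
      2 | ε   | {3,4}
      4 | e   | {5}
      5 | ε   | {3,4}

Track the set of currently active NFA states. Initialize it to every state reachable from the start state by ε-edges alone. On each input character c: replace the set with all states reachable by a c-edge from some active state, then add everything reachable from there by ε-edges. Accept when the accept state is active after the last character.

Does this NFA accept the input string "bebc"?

Answer: REJECT

Trace:
initial (ε-close {0}): {0}
'b' @ 1: {1,2,3,4}  (accept∈set)
'e' @ 2: {3,4,5}  (accept∈set)
'b' @ 3: {}  — no active states
rest 'c' ignored (set empty)
end set {} — state 3 not in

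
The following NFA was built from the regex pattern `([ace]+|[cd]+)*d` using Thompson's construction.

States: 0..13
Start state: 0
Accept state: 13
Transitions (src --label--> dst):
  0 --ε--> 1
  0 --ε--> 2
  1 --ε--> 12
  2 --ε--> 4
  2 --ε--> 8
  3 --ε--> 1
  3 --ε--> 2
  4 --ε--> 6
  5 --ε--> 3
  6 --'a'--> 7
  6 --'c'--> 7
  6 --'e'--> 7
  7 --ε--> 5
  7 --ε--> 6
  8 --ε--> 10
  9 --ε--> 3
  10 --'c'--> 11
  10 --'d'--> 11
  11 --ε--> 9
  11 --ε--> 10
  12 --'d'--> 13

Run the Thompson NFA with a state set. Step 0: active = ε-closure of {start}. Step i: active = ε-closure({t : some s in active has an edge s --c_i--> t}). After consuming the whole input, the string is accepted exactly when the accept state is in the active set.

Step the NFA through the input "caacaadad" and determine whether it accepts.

Answer: ACCEPT

Derivation:
S₀ = ε-closure({0}) = {0,1,2,4,6,8,10,12}
'c' @ 1: {1,2,3,4,5,6,7,8,9,10,11,12}
'a' @ 2: {1,2,3,4,5,6,7,8,10,12}
'a' @ 3: {1,2,3,4,5,6,7,8,10,12}
'c' @ 4: {1,2,3,4,5,6,7,8,9,10,11,12}
'a' @ 5: {1,2,3,4,5,6,7,8,10,12}
'a' @ 6: {1,2,3,4,5,6,7,8,10,12}
'd' @ 7: {1,2,3,4,6,8,9,10,11,12,13}  ✓accept
'a' @ 8: {1,2,3,4,5,6,7,8,10,12}
'd' @ 9: {1,2,3,4,6,8,9,10,11,12,13}  ✓accept
final: {1,2,3,4,6,8,9,10,11,12,13}; accept 13 in set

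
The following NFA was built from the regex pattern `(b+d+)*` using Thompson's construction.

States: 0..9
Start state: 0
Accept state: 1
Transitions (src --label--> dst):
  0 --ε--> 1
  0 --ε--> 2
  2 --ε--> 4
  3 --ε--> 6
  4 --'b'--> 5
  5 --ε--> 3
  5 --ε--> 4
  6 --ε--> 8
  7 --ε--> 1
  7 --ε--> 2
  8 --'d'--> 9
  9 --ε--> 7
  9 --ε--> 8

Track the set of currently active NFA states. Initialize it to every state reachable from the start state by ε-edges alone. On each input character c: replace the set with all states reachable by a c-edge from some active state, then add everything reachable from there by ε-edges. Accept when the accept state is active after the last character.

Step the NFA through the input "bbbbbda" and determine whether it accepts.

start: ε-closure({0}) = {0,1,2,4}
'b' @ 1: {3,4,5,6,8}
'b' @ 2: {3,4,5,6,8}
'b' @ 3: {3,4,5,6,8}
'b' @ 4: {3,4,5,6,8}
'b' @ 5: {3,4,5,6,8}
'd' @ 6: {1,2,4,7,8,9}  ✓accept
'a' @ 7: {}  — no active states
final: {}; accept 1 not in set

Answer: REJECT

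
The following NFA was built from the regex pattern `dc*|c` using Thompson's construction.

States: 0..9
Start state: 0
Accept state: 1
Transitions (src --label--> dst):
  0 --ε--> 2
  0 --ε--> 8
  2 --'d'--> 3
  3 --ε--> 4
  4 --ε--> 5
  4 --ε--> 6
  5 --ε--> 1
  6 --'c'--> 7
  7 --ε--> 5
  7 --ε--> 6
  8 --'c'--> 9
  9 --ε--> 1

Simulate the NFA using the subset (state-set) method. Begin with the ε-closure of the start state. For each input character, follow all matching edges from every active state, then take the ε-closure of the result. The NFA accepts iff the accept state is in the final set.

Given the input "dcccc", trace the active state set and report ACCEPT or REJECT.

Answer: ACCEPT

Steps:
start: ε-closure({0}) = {0,2,8}
'd' @ 1: {1,3,4,5,6}  [accepting]
'c' @ 2: {1,5,6,7}  [accepting]
'c' @ 3: {1,5,6,7}  [accepting]
'c' @ 4: {1,5,6,7}  [accepting]
'c' @ 5: {1,5,6,7}  [accepting]
after full input: {1,5,6,7}  (accept=1 in)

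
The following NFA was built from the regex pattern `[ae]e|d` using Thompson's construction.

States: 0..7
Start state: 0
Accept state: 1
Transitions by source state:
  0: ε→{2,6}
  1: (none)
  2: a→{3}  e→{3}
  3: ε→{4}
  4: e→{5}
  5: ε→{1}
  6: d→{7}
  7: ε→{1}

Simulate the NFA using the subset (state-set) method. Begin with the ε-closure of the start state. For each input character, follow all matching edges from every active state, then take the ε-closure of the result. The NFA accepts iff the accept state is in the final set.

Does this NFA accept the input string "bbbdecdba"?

initial (ε-close {0}): {0,2,6}
'b' @ 1: {}  — no active states
rest 'bbdecdba' ignored (set empty)
end set {} — state 1 not in

Answer: REJECT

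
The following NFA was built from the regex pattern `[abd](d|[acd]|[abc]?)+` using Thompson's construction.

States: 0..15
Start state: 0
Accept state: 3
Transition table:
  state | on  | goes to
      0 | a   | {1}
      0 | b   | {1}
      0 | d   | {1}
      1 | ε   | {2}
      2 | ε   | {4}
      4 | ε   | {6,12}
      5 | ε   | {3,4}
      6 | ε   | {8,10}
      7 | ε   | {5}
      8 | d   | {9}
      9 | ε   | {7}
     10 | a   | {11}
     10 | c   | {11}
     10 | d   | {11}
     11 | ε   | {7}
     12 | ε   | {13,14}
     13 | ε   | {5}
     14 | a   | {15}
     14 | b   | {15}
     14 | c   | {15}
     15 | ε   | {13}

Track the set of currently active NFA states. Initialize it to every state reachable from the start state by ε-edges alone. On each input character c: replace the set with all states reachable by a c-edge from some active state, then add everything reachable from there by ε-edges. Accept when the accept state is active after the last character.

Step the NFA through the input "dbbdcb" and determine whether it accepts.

Answer: ACCEPT

Steps:
S₀ = ε-closure({0}) = {0}
'd' @ 1: {1,2,3,4,5,6,8,10,12,13,14}  ✓accept
'b' @ 2: {3,4,5,6,8,10,12,13,14,15}  ✓accept
'b' @ 3: {3,4,5,6,8,10,12,13,14,15}  ✓accept
'd' @ 4: {3,4,5,6,7,8,9,10,11,12,13,14}  ✓accept
'c' @ 5: {3,4,5,6,7,8,10,11,12,13,14,15}  ✓accept
'b' @ 6: {3,4,5,6,8,10,12,13,14,15}  ✓accept
final: {3,4,5,6,8,10,12,13,14,15}; accept 3 in set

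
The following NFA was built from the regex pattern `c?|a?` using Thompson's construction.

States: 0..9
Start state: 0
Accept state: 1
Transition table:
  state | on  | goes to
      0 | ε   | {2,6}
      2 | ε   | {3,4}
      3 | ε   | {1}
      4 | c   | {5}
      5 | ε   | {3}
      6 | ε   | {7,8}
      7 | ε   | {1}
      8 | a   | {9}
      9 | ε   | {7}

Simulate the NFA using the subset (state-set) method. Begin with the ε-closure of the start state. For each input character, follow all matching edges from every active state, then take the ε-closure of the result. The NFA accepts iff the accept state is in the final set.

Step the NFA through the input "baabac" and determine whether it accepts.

Answer: REJECT

Trace:
start: ε-closure({0}) = {0,1,2,3,4,6,7,8}
'b' @ 1: {}  — no active states
rest 'aabac' ignored (set empty)
final: {}; accept 1 not in set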